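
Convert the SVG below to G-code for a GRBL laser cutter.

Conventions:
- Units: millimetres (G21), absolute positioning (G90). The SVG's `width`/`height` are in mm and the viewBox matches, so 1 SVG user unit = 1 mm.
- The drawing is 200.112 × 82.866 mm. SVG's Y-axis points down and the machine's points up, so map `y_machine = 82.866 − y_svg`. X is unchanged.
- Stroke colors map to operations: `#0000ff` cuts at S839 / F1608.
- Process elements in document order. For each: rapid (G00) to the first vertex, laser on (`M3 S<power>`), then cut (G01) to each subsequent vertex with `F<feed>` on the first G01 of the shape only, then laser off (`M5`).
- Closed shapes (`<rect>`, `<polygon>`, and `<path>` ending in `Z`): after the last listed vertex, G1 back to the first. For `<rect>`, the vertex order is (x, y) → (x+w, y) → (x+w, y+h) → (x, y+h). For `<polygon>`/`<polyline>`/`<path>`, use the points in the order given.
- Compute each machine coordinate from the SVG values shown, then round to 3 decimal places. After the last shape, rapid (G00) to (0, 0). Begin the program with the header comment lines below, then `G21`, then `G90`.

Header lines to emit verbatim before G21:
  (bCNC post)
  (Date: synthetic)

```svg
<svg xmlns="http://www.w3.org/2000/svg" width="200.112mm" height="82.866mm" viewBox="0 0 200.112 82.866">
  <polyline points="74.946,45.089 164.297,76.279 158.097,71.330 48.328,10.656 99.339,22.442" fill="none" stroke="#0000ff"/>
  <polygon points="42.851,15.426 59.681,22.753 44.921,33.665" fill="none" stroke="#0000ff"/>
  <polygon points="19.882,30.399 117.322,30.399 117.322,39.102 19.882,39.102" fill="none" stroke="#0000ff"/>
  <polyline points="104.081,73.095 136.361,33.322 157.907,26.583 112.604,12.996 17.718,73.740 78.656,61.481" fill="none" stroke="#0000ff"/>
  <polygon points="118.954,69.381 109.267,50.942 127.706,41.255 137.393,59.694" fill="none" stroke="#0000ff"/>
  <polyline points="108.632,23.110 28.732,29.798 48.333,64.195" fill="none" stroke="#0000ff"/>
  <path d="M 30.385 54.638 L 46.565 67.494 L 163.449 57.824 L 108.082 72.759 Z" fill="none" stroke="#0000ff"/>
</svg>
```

1 u = 1 mm; y_m = 82.866 − y.

[1] `<polyline>` open polyline, #0000ff→cut S839 F1608: (74.946,37.777) → (164.297,6.587) → (158.097,11.536) → (48.328,72.210) → (99.339,60.424)

[2] `<polygon>` regular polygon, #0000ff→cut S839 F1608: (42.851,67.440) → (59.681,60.113) → (44.921,49.201) → (42.851,67.440) (closed)

[3] `<polygon>` rectangle, #0000ff→cut S839 F1608: (19.882,52.467) → (117.322,52.467) → (117.322,43.764) → (19.882,43.764) → (19.882,52.467) (closed)

[4] `<polyline>` open polyline, #0000ff→cut S839 F1608: (104.081,9.771) → (136.361,49.544) → (157.907,56.283) → (112.604,69.870) → (17.718,9.126) → (78.656,21.385)

[5] `<polygon>` regular polygon, #0000ff→cut S839 F1608: (118.954,13.485) → (109.267,31.924) → (127.706,41.611) → (137.393,23.172) → (118.954,13.485) (closed)

[6] `<polyline>` open polyline, #0000ff→cut S839 F1608: (108.632,59.756) → (28.732,53.068) → (48.333,18.671)

[7] `<path>` closed polygon, #0000ff→cut S839 F1608: (30.385,28.228) → (46.565,15.372) → (163.449,25.042) → (108.082,10.107) → (30.385,28.228) (closed)

(bCNC post)
(Date: synthetic)
G21
G90
G00 X74.946 Y37.777
M3 S839
G01 X164.297 Y6.587 F1608
G01 X158.097 Y11.536
G01 X48.328 Y72.210
G01 X99.339 Y60.424
M5
G00 X42.851 Y67.440
M3 S839
G01 X59.681 Y60.113 F1608
G01 X44.921 Y49.201
G01 X42.851 Y67.440
M5
G00 X19.882 Y52.467
M3 S839
G01 X117.322 Y52.467 F1608
G01 X117.322 Y43.764
G01 X19.882 Y43.764
G01 X19.882 Y52.467
M5
G00 X104.081 Y9.771
M3 S839
G01 X136.361 Y49.544 F1608
G01 X157.907 Y56.283
G01 X112.604 Y69.870
G01 X17.718 Y9.126
G01 X78.656 Y21.385
M5
G00 X118.954 Y13.485
M3 S839
G01 X109.267 Y31.924 F1608
G01 X127.706 Y41.611
G01 X137.393 Y23.172
G01 X118.954 Y13.485
M5
G00 X108.632 Y59.756
M3 S839
G01 X28.732 Y53.068 F1608
G01 X48.333 Y18.671
M5
G00 X30.385 Y28.228
M3 S839
G01 X46.565 Y15.372 F1608
G01 X163.449 Y25.042
G01 X108.082 Y10.107
G01 X30.385 Y28.228
M5
G00 X0.000 Y0.000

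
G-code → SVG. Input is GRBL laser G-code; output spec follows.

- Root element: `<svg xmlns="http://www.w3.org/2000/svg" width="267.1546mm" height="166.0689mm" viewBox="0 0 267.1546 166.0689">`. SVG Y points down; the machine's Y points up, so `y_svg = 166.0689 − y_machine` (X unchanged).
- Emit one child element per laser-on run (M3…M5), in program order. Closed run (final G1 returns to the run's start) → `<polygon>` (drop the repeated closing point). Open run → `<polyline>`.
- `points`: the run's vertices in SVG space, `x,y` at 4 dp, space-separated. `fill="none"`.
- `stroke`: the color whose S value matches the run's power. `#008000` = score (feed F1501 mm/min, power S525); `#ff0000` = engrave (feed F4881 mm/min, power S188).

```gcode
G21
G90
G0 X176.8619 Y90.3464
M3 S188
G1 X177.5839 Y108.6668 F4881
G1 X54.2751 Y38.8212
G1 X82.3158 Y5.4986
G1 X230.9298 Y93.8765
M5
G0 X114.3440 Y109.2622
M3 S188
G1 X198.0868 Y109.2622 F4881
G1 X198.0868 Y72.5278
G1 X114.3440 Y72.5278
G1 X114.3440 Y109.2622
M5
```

Each laser-on run becomes one SVG element. Flip Y back into SVG space with y_svg = 166.0689 − y_machine. Every run uses S188, so all elements get stroke `#ff0000` (engrave).

Run 1: The run is open, so emit a `<polyline>` with points (Y-flipped): 176.8619,75.7225 177.5839,57.4021 54.2751,127.2477 82.3158,160.5703 230.9298,72.1924.

Run 2: The run returns to its start, so emit a `<polygon>` with points (Y-flipped): 114.3440,56.8067 198.0868,56.8067 198.0868,93.5411 114.3440,93.5411.

<svg xmlns="http://www.w3.org/2000/svg" width="267.1546mm" height="166.0689mm" viewBox="0 0 267.1546 166.0689">
  <polyline points="176.8619,75.7225 177.5839,57.4021 54.2751,127.2477 82.3158,160.5703 230.9298,72.1924" fill="none" stroke="#ff0000"/>
  <polygon points="114.3440,56.8067 198.0868,56.8067 198.0868,93.5411 114.3440,93.5411" fill="none" stroke="#ff0000"/>
</svg>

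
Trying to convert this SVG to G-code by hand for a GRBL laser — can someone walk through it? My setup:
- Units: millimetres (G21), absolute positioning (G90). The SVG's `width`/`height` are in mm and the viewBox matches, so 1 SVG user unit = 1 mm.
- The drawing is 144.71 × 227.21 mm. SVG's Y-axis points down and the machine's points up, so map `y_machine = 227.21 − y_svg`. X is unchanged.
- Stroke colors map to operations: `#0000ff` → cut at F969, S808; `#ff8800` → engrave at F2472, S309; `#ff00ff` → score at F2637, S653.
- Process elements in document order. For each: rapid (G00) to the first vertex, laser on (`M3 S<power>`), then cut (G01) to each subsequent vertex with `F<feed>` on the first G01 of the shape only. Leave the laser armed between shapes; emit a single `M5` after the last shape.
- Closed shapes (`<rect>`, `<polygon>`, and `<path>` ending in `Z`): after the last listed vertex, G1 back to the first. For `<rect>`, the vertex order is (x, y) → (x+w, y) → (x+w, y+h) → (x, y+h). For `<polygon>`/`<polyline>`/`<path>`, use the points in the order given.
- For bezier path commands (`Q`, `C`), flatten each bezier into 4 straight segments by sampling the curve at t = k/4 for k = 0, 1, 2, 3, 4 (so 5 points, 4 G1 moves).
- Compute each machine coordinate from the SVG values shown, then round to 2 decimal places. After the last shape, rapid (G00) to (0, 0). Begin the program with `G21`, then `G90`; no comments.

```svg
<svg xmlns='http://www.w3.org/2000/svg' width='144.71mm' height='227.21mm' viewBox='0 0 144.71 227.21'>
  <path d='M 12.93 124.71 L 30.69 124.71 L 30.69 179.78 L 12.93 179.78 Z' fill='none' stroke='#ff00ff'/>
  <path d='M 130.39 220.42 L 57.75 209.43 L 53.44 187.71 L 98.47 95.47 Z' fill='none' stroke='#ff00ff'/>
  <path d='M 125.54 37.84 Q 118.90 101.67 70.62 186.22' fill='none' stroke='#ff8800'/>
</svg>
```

G21
G90
G00 X12.93 Y102.50
M3 S653
G01 X30.69 Y102.50 F2637
G01 X30.69 Y47.43
G01 X12.93 Y47.43
G01 X12.93 Y102.50
G00 X130.39 Y6.79
M3 S653
G01 X57.75 Y17.78 F2637
G01 X53.44 Y39.50
G01 X98.47 Y131.74
G01 X130.39 Y6.79
G00 X125.54 Y189.37
M3 S309
G01 X119.62 Y156.16 F2472
G01 X108.49 Y120.36
G01 X92.16 Y81.97
G01 X70.62 Y40.99
M5
G00 X0.00 Y0.00

Since the viewBox matches the mm dimensions, user units are millimetres directly. The only transform is the Y-flip y_m = 227.21 − y_svg.

Shape 1 is a rectangle drawn with `<path>`. Its stroke #ff00ff means score at S653, F2637. After flipping Y the toolpath is (12.93,102.50) → (30.69,102.50) → (30.69,47.43) → (12.93,47.43) → (12.93,102.50), returning to the start.

Shape 2 is a closed polygon drawn with `<path>`. Its stroke #ff00ff means score at S653, F2637. After flipping Y the toolpath is (130.39,6.79) → (57.75,17.78) → (53.44,39.50) → (98.47,131.74) → (130.39,6.79), returning to the start.

Shape 3 is a quadratic bezier drawn with `<path>`. Its stroke #ff8800 means engrave at S309, F2472. After flipping Y the toolpath is (125.54,189.37) → (119.62,156.16) → (108.49,120.36) → (92.16,81.97) → (70.62,40.99).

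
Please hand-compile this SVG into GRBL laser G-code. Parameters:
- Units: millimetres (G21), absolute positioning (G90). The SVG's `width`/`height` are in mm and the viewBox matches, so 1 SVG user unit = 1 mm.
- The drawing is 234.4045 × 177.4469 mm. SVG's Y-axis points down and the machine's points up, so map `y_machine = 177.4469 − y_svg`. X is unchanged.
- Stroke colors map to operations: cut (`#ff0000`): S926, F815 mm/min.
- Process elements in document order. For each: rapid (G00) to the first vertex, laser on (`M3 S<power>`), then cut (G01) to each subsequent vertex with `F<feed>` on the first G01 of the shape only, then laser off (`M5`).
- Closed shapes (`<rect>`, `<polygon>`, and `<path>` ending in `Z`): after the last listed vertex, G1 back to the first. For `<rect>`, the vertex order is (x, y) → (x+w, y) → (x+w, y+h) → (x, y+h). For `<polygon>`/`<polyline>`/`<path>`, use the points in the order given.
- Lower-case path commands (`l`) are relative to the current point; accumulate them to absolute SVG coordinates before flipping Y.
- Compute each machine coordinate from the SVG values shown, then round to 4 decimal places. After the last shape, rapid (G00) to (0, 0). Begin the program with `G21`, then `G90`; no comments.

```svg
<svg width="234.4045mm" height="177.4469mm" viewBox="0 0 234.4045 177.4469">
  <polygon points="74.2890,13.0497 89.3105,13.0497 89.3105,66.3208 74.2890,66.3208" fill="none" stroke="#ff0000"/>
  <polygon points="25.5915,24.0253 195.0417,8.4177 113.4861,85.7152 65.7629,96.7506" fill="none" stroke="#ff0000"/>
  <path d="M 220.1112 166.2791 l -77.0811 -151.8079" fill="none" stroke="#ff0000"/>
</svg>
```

viewBox `0 0 234.4045 177.4469` with mm width/height → 1 unit = 1 mm. Flip: y_m = 177.4469 − y_svg.

**Shape 1** — `<polygon>` rectangle, stroke `#ff0000` → cut (S926, F815). Machine vertices: (74.2890,164.3972) → (89.3105,164.3972) → (89.3105,111.1261) → (74.2890,111.1261) → (74.2890,164.3972). Closed: final G1 returns to the first vertex.

**Shape 2** — `<polygon>` closed polygon, stroke `#ff0000` → cut (S926, F815). Machine vertices: (25.5915,153.4216) → (195.0417,169.0292) → (113.4861,91.7317) → (65.7629,80.6963) → (25.5915,153.4216). Closed: final G1 returns to the first vertex.

**Shape 3** — `<path>` line segment, stroke `#ff0000` → cut (S926, F815). Machine vertices: (220.1112,11.1678) → (143.0301,162.9757). Open path.

G21
G90
G00 X74.2890 Y164.3972
M3 S926
G01 X89.3105 Y164.3972 F815
G01 X89.3105 Y111.1261
G01 X74.2890 Y111.1261
G01 X74.2890 Y164.3972
M5
G00 X25.5915 Y153.4216
M3 S926
G01 X195.0417 Y169.0292 F815
G01 X113.4861 Y91.7317
G01 X65.7629 Y80.6963
G01 X25.5915 Y153.4216
M5
G00 X220.1112 Y11.1678
M3 S926
G01 X143.0301 Y162.9757 F815
M5
G00 X0.0000 Y0.0000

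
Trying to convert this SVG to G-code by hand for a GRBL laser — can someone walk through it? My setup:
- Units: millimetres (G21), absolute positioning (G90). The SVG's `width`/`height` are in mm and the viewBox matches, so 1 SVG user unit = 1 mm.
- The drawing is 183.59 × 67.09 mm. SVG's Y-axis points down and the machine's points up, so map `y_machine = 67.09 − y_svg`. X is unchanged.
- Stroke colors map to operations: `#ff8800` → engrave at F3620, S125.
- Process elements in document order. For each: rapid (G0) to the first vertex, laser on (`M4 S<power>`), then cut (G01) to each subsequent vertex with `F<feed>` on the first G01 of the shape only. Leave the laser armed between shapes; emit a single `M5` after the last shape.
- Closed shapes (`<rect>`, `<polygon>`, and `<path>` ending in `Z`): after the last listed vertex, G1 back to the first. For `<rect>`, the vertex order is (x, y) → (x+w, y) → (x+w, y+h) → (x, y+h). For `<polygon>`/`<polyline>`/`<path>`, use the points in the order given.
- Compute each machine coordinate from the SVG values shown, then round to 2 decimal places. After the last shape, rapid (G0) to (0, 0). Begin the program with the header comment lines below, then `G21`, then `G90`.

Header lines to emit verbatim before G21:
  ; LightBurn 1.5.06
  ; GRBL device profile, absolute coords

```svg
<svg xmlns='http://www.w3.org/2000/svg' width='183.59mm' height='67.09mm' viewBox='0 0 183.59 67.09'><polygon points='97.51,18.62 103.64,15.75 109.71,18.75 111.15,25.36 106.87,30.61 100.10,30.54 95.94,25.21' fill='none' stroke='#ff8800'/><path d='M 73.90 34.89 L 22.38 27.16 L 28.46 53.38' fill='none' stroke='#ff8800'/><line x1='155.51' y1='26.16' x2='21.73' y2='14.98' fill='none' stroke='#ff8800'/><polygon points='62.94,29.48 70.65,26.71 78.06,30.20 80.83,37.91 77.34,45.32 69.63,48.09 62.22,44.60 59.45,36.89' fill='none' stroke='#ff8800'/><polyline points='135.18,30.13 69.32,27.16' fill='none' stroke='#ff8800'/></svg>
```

1 u = 1 mm; y_m = 67.09 − y.

[1] `<polygon>` regular polygon, #ff8800→engrave S125 F3620: (97.51,48.47) → (103.64,51.34) → (109.71,48.34) → (111.15,41.73) → (106.87,36.48) → (100.10,36.55) → (95.94,41.88) → (97.51,48.47) (closed)

[2] `<path>` open polyline, #ff8800→engrave S125 F3620: (73.90,32.20) → (22.38,39.93) → (28.46,13.71)

[3] `<line>` line segment, #ff8800→engrave S125 F3620: (155.51,40.93) → (21.73,52.11)

[4] `<polygon>` regular polygon, #ff8800→engrave S125 F3620: (62.94,37.61) → (70.65,40.38) → (78.06,36.89) → (80.83,29.18) → (77.34,21.77) → (69.63,19.00) → (62.22,22.49) → (59.45,30.20) → (62.94,37.61) (closed)

[5] `<polyline>` line segment, #ff8800→engrave S125 F3620: (135.18,36.96) → (69.32,39.93)

; LightBurn 1.5.06
; GRBL device profile, absolute coords
G21
G90
G0 X97.51 Y48.47
M4 S125
G01 X103.64 Y51.34 F3620
G01 X109.71 Y48.34
G01 X111.15 Y41.73
G01 X106.87 Y36.48
G01 X100.10 Y36.55
G01 X95.94 Y41.88
G01 X97.51 Y48.47
G0 X73.90 Y32.20
M4 S125
G01 X22.38 Y39.93 F3620
G01 X28.46 Y13.71
G0 X155.51 Y40.93
M4 S125
G01 X21.73 Y52.11 F3620
G0 X62.94 Y37.61
M4 S125
G01 X70.65 Y40.38 F3620
G01 X78.06 Y36.89
G01 X80.83 Y29.18
G01 X77.34 Y21.77
G01 X69.63 Y19.00
G01 X62.22 Y22.49
G01 X59.45 Y30.20
G01 X62.94 Y37.61
G0 X135.18 Y36.96
M4 S125
G01 X69.32 Y39.93 F3620
M5
G0 X0.00 Y0.00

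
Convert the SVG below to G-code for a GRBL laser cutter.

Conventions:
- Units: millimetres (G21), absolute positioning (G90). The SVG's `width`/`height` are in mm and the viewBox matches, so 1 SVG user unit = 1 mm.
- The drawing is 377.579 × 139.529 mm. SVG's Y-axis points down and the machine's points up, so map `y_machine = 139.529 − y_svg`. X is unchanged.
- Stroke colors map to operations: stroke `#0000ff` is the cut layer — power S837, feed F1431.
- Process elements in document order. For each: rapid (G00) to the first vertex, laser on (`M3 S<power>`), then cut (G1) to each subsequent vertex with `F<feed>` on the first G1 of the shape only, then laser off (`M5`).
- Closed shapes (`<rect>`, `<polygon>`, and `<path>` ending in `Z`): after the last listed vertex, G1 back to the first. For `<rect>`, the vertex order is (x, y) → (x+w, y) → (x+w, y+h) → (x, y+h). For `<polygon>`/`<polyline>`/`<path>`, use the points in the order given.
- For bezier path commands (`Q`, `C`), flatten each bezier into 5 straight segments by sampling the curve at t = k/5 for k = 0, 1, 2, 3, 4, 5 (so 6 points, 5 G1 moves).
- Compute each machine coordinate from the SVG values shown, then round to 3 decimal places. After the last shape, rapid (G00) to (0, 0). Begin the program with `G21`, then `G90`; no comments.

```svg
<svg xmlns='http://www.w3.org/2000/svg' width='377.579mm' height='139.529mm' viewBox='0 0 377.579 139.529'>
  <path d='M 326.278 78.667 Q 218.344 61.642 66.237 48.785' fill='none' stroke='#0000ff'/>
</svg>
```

Since the viewBox matches the mm dimensions, user units are millimetres directly. The only transform is the Y-flip y_m = 139.529 − y_svg.

Shape 1 is a quadratic bezier drawn with `<path>`. Its stroke #0000ff means cut at S837, F1431. After flipping Y the toolpath is (326.278,60.862) → (281.337,67.505) → (232.863,73.815) → (180.855,79.792) → (125.313,85.434) → (66.237,90.744).

G21
G90
G00 X326.278 Y60.862
M3 S837
G1 X281.337 Y67.505 F1431
G1 X232.863 Y73.815
G1 X180.855 Y79.792
G1 X125.313 Y85.434
G1 X66.237 Y90.744
M5
G00 X0.000 Y0.000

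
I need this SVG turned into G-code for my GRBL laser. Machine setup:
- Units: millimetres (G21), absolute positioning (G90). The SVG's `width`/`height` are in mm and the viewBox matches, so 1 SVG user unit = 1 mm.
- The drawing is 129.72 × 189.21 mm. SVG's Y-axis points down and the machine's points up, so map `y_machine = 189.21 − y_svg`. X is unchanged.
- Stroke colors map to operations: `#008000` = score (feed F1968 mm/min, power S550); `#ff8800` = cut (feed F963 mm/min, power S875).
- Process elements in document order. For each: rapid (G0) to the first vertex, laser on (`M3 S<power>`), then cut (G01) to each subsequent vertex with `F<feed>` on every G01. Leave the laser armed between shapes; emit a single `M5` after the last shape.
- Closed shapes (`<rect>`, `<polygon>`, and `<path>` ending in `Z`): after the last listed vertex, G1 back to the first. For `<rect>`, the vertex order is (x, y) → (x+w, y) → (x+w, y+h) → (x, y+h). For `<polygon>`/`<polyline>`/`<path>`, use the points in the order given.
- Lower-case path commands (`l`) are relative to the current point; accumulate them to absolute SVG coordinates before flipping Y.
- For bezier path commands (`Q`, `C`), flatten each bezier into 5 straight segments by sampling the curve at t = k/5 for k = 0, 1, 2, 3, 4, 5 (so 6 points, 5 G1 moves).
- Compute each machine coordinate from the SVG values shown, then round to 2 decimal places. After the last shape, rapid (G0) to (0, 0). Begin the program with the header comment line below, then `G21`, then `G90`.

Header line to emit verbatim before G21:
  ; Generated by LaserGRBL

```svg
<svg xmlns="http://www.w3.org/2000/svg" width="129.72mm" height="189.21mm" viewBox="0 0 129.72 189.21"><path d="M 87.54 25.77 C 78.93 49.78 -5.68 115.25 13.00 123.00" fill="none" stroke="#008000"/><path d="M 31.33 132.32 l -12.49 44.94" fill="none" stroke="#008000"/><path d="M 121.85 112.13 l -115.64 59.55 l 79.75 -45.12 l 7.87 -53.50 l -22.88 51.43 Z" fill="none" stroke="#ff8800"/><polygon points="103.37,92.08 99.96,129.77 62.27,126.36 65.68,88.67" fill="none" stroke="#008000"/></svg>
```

Since the viewBox matches the mm dimensions, user units are millimetres directly. The only transform is the Y-flip y_m = 189.21 − y_svg.

Shape 1 is a cubic bezier drawn with `<path>`. Its stroke #008000 means score at S550, F1968. After flipping Y the toolpath is (87.54,163.44) → (74.69,144.85) → (52.20,121.07) → (28.69,96.87) → (12.75,76.99) → (13.00,66.21).

Shape 2 is a line segment drawn with `<path>`. Its stroke #008000 means score at S550, F1968. After flipping Y the toolpath is (31.33,56.89) → (18.84,11.95).

Shape 3 is a closed polygon drawn with `<path>`. Its stroke #ff8800 means cut at S875, F963. After flipping Y the toolpath is (121.85,77.08) → (6.21,17.53) → (85.96,62.65) → (93.83,116.15) → (70.95,64.72) → (121.85,77.08), returning to the start.

Shape 4 is a regular polygon drawn with `<polygon>`. Its stroke #008000 means score at S550, F1968. After flipping Y the toolpath is (103.37,97.13) → (99.96,59.44) → (62.27,62.85) → (65.68,100.54) → (103.37,97.13), returning to the start.

; Generated by LaserGRBL
G21
G90
G0 X87.54 Y163.44
M3 S550
G01 X74.69 Y144.85 F1968
G01 X52.20 Y121.07 F1968
G01 X28.69 Y96.87 F1968
G01 X12.75 Y76.99 F1968
G01 X13.00 Y66.21 F1968
G0 X31.33 Y56.89
M3 S550
G01 X18.84 Y11.95 F1968
G0 X121.85 Y77.08
M3 S875
G01 X6.21 Y17.53 F963
G01 X85.96 Y62.65 F963
G01 X93.83 Y116.15 F963
G01 X70.95 Y64.72 F963
G01 X121.85 Y77.08 F963
G0 X103.37 Y97.13
M3 S550
G01 X99.96 Y59.44 F1968
G01 X62.27 Y62.85 F1968
G01 X65.68 Y100.54 F1968
G01 X103.37 Y97.13 F1968
M5
G0 X0.00 Y0.00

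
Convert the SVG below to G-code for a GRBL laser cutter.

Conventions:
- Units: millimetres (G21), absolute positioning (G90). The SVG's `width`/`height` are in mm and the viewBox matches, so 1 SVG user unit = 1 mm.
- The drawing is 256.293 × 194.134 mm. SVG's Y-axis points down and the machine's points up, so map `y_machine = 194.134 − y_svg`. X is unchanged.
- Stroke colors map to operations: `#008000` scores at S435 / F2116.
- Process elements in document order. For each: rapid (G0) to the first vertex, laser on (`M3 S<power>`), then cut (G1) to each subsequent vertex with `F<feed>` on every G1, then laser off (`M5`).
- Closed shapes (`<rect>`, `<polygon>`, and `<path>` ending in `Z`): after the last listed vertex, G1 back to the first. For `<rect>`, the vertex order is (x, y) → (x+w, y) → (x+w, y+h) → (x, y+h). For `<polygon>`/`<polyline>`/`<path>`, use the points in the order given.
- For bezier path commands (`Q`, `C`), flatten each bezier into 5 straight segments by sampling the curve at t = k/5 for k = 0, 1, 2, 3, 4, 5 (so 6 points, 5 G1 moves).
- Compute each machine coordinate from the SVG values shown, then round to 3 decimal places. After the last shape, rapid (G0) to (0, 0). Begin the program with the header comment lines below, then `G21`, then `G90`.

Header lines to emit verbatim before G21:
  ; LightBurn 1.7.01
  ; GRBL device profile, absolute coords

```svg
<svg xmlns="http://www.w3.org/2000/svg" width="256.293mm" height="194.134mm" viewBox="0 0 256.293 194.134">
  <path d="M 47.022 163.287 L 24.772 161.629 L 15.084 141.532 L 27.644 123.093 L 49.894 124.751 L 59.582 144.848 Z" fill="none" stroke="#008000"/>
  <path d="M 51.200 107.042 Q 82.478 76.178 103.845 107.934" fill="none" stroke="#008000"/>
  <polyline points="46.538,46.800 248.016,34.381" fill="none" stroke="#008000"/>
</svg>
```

Since the viewBox matches the mm dimensions, user units are millimetres directly. The only transform is the Y-flip y_m = 194.134 − y_svg.

Shape 1 is a regular polygon drawn with `<path>`. Its stroke #008000 means score at S435, F2116. After flipping Y the toolpath is (47.022,30.847) → (24.772,32.505) → (15.084,52.602) → (27.644,71.041) → (49.894,69.383) → (59.582,49.286) → (47.022,30.847), returning to the start.

Shape 2 is a quadratic bezier drawn with `<path>`. Its stroke #008000 means score at S435, F2116. After flipping Y the toolpath is (51.200,87.092) → (63.315,96.933) → (74.637,101.764) → (85.166,101.586) → (94.902,96.398) → (103.845,86.200).

Shape 3 is a line segment drawn with `<polyline>`. Its stroke #008000 means score at S435, F2116. After flipping Y the toolpath is (46.538,147.334) → (248.016,159.753).

; LightBurn 1.7.01
; GRBL device profile, absolute coords
G21
G90
G0 X47.022 Y30.847
M3 S435
G1 X24.772 Y32.505 F2116
G1 X15.084 Y52.602 F2116
G1 X27.644 Y71.041 F2116
G1 X49.894 Y69.383 F2116
G1 X59.582 Y49.286 F2116
G1 X47.022 Y30.847 F2116
M5
G0 X51.200 Y87.092
M3 S435
G1 X63.315 Y96.933 F2116
G1 X74.637 Y101.764 F2116
G1 X85.166 Y101.586 F2116
G1 X94.902 Y96.398 F2116
G1 X103.845 Y86.200 F2116
M5
G0 X46.538 Y147.334
M3 S435
G1 X248.016 Y159.753 F2116
M5
G0 X0.000 Y0.000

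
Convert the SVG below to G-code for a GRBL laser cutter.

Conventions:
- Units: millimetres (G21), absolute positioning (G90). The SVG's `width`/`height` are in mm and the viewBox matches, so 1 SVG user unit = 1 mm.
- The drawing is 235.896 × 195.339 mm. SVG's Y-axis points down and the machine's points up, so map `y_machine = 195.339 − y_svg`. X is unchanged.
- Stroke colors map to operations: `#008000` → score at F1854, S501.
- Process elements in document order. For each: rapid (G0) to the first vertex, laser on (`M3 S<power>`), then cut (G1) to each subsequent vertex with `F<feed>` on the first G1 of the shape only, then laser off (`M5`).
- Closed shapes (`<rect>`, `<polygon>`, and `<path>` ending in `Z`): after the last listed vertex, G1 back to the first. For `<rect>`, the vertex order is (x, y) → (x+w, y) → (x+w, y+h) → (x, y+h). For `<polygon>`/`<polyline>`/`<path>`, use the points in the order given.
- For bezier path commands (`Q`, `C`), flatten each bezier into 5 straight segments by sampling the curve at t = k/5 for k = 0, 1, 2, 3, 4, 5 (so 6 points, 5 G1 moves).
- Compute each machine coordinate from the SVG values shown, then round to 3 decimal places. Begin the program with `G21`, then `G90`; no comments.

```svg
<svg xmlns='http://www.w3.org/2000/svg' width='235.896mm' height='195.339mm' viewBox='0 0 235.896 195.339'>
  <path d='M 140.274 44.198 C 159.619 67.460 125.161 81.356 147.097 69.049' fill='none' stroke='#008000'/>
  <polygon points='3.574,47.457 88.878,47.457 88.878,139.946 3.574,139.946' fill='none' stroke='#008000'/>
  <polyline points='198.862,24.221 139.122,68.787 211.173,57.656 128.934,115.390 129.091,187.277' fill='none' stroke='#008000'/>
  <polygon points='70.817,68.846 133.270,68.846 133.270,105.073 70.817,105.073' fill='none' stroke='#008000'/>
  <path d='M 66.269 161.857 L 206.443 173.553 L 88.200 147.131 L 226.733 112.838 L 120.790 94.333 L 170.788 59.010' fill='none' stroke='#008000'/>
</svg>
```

G21
G90
G0 X140.274 Y151.141
M3 S501
G1 X146.306 Y138.442 F1854
G1 X144.715 Y128.800
G1 X140.790 Y123.021
G1 X139.821 Y121.915
G1 X147.097 Y126.290
M5
G0 X3.574 Y147.882
M3 S501
G1 X88.878 Y147.882 F1854
G1 X88.878 Y55.393
G1 X3.574 Y55.393
G1 X3.574 Y147.882
M5
G0 X198.862 Y171.118
M3 S501
G1 X139.122 Y126.552 F1854
G1 X211.173 Y137.683
G1 X128.934 Y79.949
G1 X129.091 Y8.062
M5
G0 X70.817 Y126.493
M3 S501
G1 X133.270 Y126.493 F1854
G1 X133.270 Y90.266
G1 X70.817 Y90.266
G1 X70.817 Y126.493
M5
G0 X66.269 Y33.482
M3 S501
G1 X206.443 Y21.786 F1854
G1 X88.200 Y48.208
G1 X226.733 Y82.501
G1 X120.790 Y101.006
G1 X170.788 Y136.329
M5

1 u = 1 mm; y_m = 195.339 − y.

[1] `<path>` cubic bezier, #008000→score S501 F1854: (140.274,151.141) → (146.306,138.442) → (144.715,128.800) → (140.790,123.021) → (139.821,121.915) → (147.097,126.290)

[2] `<polygon>` rectangle, #008000→score S501 F1854: (3.574,147.882) → (88.878,147.882) → (88.878,55.393) → (3.574,55.393) → (3.574,147.882) (closed)

[3] `<polyline>` open polyline, #008000→score S501 F1854: (198.862,171.118) → (139.122,126.552) → (211.173,137.683) → (128.934,79.949) → (129.091,8.062)

[4] `<polygon>` rectangle, #008000→score S501 F1854: (70.817,126.493) → (133.270,126.493) → (133.270,90.266) → (70.817,90.266) → (70.817,126.493) (closed)

[5] `<path>` open polyline, #008000→score S501 F1854: (66.269,33.482) → (206.443,21.786) → (88.200,48.208) → (226.733,82.501) → (120.790,101.006) → (170.788,136.329)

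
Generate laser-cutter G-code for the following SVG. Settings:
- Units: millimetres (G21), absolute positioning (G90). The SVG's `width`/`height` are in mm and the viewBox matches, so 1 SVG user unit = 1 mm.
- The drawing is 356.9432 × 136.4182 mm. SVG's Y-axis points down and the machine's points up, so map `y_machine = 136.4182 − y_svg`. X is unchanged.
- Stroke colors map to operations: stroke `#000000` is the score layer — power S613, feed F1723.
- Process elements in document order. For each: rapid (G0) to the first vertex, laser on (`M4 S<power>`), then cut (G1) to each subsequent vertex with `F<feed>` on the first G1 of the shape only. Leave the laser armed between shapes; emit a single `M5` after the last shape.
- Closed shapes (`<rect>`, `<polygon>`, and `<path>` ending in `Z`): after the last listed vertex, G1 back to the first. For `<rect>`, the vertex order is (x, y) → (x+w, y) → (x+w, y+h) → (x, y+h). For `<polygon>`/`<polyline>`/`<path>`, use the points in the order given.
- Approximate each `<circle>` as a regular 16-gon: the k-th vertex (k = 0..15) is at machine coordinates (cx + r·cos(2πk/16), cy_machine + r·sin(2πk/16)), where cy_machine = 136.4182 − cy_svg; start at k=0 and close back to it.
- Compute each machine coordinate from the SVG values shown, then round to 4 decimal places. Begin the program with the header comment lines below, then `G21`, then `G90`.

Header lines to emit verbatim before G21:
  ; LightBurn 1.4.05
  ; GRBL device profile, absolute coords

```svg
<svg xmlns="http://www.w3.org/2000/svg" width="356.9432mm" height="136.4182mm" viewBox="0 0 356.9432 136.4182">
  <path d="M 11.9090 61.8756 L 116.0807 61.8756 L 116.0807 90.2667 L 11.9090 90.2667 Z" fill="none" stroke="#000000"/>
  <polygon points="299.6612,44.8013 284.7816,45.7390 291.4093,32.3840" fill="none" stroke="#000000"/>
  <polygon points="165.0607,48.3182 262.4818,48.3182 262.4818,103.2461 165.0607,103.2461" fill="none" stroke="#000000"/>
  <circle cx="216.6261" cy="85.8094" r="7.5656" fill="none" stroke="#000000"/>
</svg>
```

Since the viewBox matches the mm dimensions, user units are millimetres directly. The only transform is the Y-flip y_m = 136.4182 − y_svg.

Shape 1 is a rectangle drawn with `<path>`. Its stroke #000000 means score at S613, F1723. After flipping Y the toolpath is (11.9090,74.5426) → (116.0807,74.5426) → (116.0807,46.1515) → (11.9090,46.1515) → (11.9090,74.5426), returning to the start.

Shape 2 is a regular polygon drawn with `<polygon>`. Its stroke #000000 means score at S613, F1723. After flipping Y the toolpath is (299.6612,91.6169) → (284.7816,90.6792) → (291.4093,104.0342) → (299.6612,91.6169), returning to the start.

Shape 3 is a rectangle drawn with `<polygon>`. Its stroke #000000 means score at S613, F1723. After flipping Y the toolpath is (165.0607,88.1000) → (262.4818,88.1000) → (262.4818,33.1721) → (165.0607,33.1721) → (165.0607,88.1000), returning to the start.

Shape 4 is a circle drawn with `<circle>`. Its stroke #000000 means score at S613, F1723. After flipping Y the toolpath is (224.1917,50.6088) → (223.6158,53.5040) → (221.9758,55.9585) → (219.5213,57.5985) → (216.6261,58.1744) → (213.7309,57.5985) → (211.2764,55.9585) → (209.6364,53.5040) → (209.0605,50.6088) → (209.6364,47.7136) → (211.2764,45.2591) → (213.7309,43.6191) → (216.6261,43.0432) → (219.5213,43.6191) → (221.9758,45.2591) → (223.6158,47.7136) → (224.1917,50.6088), returning to the start.

; LightBurn 1.4.05
; GRBL device profile, absolute coords
G21
G90
G0 X11.9090 Y74.5426
M4 S613
G1 X116.0807 Y74.5426 F1723
G1 X116.0807 Y46.1515
G1 X11.9090 Y46.1515
G1 X11.9090 Y74.5426
G0 X299.6612 Y91.6169
M4 S613
G1 X284.7816 Y90.6792 F1723
G1 X291.4093 Y104.0342
G1 X299.6612 Y91.6169
G0 X165.0607 Y88.1000
M4 S613
G1 X262.4818 Y88.1000 F1723
G1 X262.4818 Y33.1721
G1 X165.0607 Y33.1721
G1 X165.0607 Y88.1000
G0 X224.1917 Y50.6088
M4 S613
G1 X223.6158 Y53.5040 F1723
G1 X221.9758 Y55.9585
G1 X219.5213 Y57.5985
G1 X216.6261 Y58.1744
G1 X213.7309 Y57.5985
G1 X211.2764 Y55.9585
G1 X209.6364 Y53.5040
G1 X209.0605 Y50.6088
G1 X209.6364 Y47.7136
G1 X211.2764 Y45.2591
G1 X213.7309 Y43.6191
G1 X216.6261 Y43.0432
G1 X219.5213 Y43.6191
G1 X221.9758 Y45.2591
G1 X223.6158 Y47.7136
G1 X224.1917 Y50.6088
M5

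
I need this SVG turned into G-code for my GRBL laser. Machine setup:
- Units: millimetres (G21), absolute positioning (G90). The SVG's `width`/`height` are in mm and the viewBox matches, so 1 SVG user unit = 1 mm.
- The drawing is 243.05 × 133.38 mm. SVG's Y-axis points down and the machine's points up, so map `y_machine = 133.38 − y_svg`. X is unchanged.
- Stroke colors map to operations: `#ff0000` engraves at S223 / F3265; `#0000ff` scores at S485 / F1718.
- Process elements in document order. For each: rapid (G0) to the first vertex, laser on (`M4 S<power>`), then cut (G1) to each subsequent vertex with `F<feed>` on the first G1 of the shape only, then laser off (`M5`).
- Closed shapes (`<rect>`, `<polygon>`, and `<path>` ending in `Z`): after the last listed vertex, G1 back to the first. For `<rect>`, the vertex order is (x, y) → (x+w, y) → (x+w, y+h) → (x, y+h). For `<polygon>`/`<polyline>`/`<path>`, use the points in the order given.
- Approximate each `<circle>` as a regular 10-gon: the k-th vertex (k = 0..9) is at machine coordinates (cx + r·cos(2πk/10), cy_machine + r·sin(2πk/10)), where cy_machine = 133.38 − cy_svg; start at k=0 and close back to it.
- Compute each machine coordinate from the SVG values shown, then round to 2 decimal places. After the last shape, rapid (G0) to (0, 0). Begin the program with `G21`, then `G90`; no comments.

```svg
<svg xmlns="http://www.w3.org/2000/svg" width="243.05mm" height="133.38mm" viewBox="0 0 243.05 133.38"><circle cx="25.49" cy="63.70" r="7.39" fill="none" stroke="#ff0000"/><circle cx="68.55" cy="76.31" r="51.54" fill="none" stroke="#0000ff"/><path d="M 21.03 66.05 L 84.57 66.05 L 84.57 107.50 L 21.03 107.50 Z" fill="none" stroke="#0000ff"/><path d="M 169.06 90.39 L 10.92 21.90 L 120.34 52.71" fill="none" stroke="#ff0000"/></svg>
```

Since the viewBox matches the mm dimensions, user units are millimetres directly. The only transform is the Y-flip y_m = 133.38 − y_svg.

Shape 1 is a circle drawn with `<circle>`. Its stroke #ff0000 means engrave at S223, F3265. After flipping Y the toolpath is (32.88,69.68) → (31.47,74.02) → (27.77,76.71) → (23.21,76.71) → (19.51,74.02) → (18.10,69.68) → (19.51,65.34) → (23.21,62.65) → (27.77,62.65) → (31.47,65.34) → (32.88,69.68), returning to the start.

Shape 2 is a circle drawn with `<circle>`. Its stroke #0000ff means score at S485, F1718. After flipping Y the toolpath is (120.09,57.07) → (110.25,87.36) → (84.48,106.09) → (52.62,106.09) → (26.85,87.36) → (17.01,57.07) → (26.85,26.78) → (52.62,8.05) → (84.48,8.05) → (110.25,26.78) → (120.09,57.07), returning to the start.

Shape 3 is a rectangle drawn with `<path>`. Its stroke #0000ff means score at S485, F1718. After flipping Y the toolpath is (21.03,67.33) → (84.57,67.33) → (84.57,25.88) → (21.03,25.88) → (21.03,67.33), returning to the start.

Shape 4 is a open polyline drawn with `<path>`. Its stroke #ff0000 means engrave at S223, F3265. After flipping Y the toolpath is (169.06,42.99) → (10.92,111.48) → (120.34,80.67).

G21
G90
G0 X32.88 Y69.68
M4 S223
G1 X31.47 Y74.02 F3265
G1 X27.77 Y76.71
G1 X23.21 Y76.71
G1 X19.51 Y74.02
G1 X18.10 Y69.68
G1 X19.51 Y65.34
G1 X23.21 Y62.65
G1 X27.77 Y62.65
G1 X31.47 Y65.34
G1 X32.88 Y69.68
M5
G0 X120.09 Y57.07
M4 S485
G1 X110.25 Y87.36 F1718
G1 X84.48 Y106.09
G1 X52.62 Y106.09
G1 X26.85 Y87.36
G1 X17.01 Y57.07
G1 X26.85 Y26.78
G1 X52.62 Y8.05
G1 X84.48 Y8.05
G1 X110.25 Y26.78
G1 X120.09 Y57.07
M5
G0 X21.03 Y67.33
M4 S485
G1 X84.57 Y67.33 F1718
G1 X84.57 Y25.88
G1 X21.03 Y25.88
G1 X21.03 Y67.33
M5
G0 X169.06 Y42.99
M4 S223
G1 X10.92 Y111.48 F3265
G1 X120.34 Y80.67
M5
G0 X0.00 Y0.00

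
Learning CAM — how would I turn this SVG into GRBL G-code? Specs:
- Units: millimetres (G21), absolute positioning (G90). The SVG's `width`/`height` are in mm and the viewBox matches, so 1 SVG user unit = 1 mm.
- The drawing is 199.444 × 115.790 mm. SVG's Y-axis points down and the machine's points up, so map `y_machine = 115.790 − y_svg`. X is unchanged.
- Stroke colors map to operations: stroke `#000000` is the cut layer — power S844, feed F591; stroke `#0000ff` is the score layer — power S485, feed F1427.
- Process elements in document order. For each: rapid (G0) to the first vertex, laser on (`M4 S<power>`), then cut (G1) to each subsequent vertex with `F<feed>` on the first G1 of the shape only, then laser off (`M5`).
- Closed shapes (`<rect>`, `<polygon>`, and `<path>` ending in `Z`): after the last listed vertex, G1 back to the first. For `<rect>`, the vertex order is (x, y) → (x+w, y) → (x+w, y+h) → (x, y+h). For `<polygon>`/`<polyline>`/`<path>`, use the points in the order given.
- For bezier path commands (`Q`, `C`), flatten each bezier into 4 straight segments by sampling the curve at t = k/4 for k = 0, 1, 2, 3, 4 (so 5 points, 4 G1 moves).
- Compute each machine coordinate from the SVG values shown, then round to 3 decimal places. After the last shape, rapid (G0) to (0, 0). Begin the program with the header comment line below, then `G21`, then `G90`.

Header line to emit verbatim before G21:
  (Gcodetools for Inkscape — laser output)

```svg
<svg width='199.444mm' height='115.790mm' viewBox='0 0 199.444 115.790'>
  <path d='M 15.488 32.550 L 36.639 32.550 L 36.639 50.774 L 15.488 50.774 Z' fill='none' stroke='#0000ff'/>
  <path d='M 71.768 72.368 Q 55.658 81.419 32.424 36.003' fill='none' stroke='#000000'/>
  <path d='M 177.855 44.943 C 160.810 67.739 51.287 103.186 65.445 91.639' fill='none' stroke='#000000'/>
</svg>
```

(Gcodetools for Inkscape — laser output)
G21
G90
G0 X15.488 Y83.240
M4 S485
G1 X36.639 Y83.240 F1427
G1 X36.639 Y65.016
G1 X15.488 Y65.016
G1 X15.488 Y83.240
M5
G0 X71.768 Y43.422
M4 S844
G1 X63.268 Y42.301 F591
G1 X53.877 Y47.988
G1 X43.596 Y60.483
G1 X32.424 Y79.787
M5
G0 X177.855 Y70.847
M4 S844
G1 X151.109 Y52.310 F591
G1 X109.949 Y34.620
G1 X74.639 Y23.370
G1 X65.445 Y24.151
M5
G0 X0.000 Y0.000

Since the viewBox matches the mm dimensions, user units are millimetres directly. The only transform is the Y-flip y_m = 115.790 − y_svg.

Shape 1 is a rectangle drawn with `<path>`. Its stroke #0000ff means score at S485, F1427. After flipping Y the toolpath is (15.488,83.240) → (36.639,83.240) → (36.639,65.016) → (15.488,65.016) → (15.488,83.240), returning to the start.

Shape 2 is a quadratic bezier drawn with `<path>`. Its stroke #000000 means cut at S844, F591. After flipping Y the toolpath is (71.768,43.422) → (63.268,42.301) → (53.877,47.988) → (43.596,60.483) → (32.424,79.787).

Shape 3 is a cubic bezier drawn with `<path>`. Its stroke #000000 means cut at S844, F591. After flipping Y the toolpath is (177.855,70.847) → (151.109,52.310) → (109.949,34.620) → (74.639,23.370) → (65.445,24.151).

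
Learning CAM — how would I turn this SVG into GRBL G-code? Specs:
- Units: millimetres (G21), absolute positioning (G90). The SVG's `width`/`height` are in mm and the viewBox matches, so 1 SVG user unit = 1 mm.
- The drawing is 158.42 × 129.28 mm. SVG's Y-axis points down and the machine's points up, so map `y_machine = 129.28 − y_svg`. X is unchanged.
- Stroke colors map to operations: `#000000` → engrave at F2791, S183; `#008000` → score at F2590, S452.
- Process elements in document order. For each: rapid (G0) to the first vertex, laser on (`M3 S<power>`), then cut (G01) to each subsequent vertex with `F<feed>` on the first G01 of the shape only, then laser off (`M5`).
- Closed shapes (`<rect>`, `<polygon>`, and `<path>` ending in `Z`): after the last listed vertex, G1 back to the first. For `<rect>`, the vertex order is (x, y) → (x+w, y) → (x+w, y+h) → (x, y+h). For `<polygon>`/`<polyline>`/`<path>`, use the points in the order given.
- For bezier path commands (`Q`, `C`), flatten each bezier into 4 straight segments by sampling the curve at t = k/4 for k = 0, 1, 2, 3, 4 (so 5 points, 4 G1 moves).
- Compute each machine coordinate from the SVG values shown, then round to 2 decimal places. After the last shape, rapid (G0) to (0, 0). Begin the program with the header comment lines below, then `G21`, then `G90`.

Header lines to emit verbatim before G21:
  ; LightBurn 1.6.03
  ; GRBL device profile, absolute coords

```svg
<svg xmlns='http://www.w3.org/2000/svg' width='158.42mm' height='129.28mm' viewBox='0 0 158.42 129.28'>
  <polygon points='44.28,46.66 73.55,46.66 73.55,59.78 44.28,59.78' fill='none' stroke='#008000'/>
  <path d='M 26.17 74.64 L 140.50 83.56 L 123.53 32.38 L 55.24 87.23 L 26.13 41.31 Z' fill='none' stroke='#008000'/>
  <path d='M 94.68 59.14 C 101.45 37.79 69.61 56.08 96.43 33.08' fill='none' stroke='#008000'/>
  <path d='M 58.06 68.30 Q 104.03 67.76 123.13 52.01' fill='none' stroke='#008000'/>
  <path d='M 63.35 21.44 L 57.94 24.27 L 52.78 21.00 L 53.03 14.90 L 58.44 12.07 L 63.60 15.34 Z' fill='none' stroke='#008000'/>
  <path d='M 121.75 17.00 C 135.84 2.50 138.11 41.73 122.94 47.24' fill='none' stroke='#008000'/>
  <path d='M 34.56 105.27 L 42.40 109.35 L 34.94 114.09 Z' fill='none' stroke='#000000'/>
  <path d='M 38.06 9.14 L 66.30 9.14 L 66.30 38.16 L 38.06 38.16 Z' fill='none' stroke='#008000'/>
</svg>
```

; LightBurn 1.6.03
; GRBL device profile, absolute coords
G21
G90
G0 X44.28 Y82.62
M3 S452
G01 X73.55 Y82.62 F2590
G01 X73.55 Y69.50
G01 X44.28 Y69.50
G01 X44.28 Y82.62
M5
G0 X26.17 Y54.64
M3 S452
G01 X140.50 Y45.72 F2590
G01 X123.53 Y96.90
G01 X55.24 Y42.05
G01 X26.13 Y87.97
G01 X26.17 Y54.64
M5
G0 X94.68 Y70.14
M3 S452
G01 X94.04 Y79.98 F2590
G01 X88.04 Y82.55
G01 X85.79 Y85.43
G01 X96.43 Y96.20
M5
G0 X58.06 Y60.98
M3 S452
G01 X79.37 Y62.20 F2590
G01 X97.31 Y65.32
G01 X111.90 Y70.35
G01 X123.13 Y77.27
M5
G0 X63.35 Y107.84
M3 S452
G01 X57.94 Y105.01 F2590
G01 X52.78 Y108.28
G01 X53.03 Y114.38
G01 X58.44 Y117.21
G01 X63.60 Y113.94
G01 X63.35 Y107.84
M5
G0 X121.75 Y112.28
M3 S452
G01 X130.01 Y114.45 F2590
G01 X133.32 Y104.66
G01 X131.14 Y91.13
G01 X122.94 Y82.04
M5
G0 X34.56 Y24.01
M3 S183
G01 X42.40 Y19.93 F2791
G01 X34.94 Y15.19
G01 X34.56 Y24.01
M5
G0 X38.06 Y120.14
M3 S452
G01 X66.30 Y120.14 F2590
G01 X66.30 Y91.12
G01 X38.06 Y91.12
G01 X38.06 Y120.14
M5
G0 X0.00 Y0.00

viewBox `0 0 158.42 129.28` with mm width/height → 1 unit = 1 mm. Flip: y_m = 129.28 − y_svg.

**Shape 1** — `<polygon>` rectangle, stroke `#008000` → score (S452, F2590). Machine vertices: (44.28,82.62) → (73.55,82.62) → (73.55,69.50) → (44.28,69.50) → (44.28,82.62). Closed: final G1 returns to the first vertex.

**Shape 2** — `<path>` closed polygon, stroke `#008000` → score (S452, F2590). Machine vertices: (26.17,54.64) → (140.50,45.72) → (123.53,96.90) → (55.24,42.05) → (26.13,87.97) → (26.17,54.64). Closed: final G1 returns to the first vertex.

**Shape 3** — `<path>` cubic bezier, stroke `#008000` → score (S452, F2590). Control points (SVG): P0=(94.68,59.14), P1=(101.45,37.79), P2=(69.61,56.08), P3=(96.43,33.08); sampled at t=k/4. Machine vertices: (94.68,70.14) → (94.04,79.98) → (88.04,82.55) → (85.79,85.43) → (96.43,96.20). Open path.

**Shape 4** — `<path>` quadratic bezier, stroke `#008000` → score (S452, F2590). Control points (SVG): P0=(58.06,68.30), P1=(104.03,67.76), P2=(123.13,52.01); sampled at t=k/4. Machine vertices: (58.06,60.98) → (79.37,62.20) → (97.31,65.32) → (111.90,70.35) → (123.13,77.27). Open path.

**Shape 5** — `<path>` regular polygon, stroke `#008000` → score (S452, F2590). Machine vertices: (63.35,107.84) → (57.94,105.01) → (52.78,108.28) → (53.03,114.38) → (58.44,117.21) → (63.60,113.94) → (63.35,107.84). Closed: final G1 returns to the first vertex.

**Shape 6** — `<path>` cubic bezier, stroke `#008000` → score (S452, F2590). Control points (SVG): P0=(121.75,17.00), P1=(135.84,2.50), P2=(138.11,41.73), P3=(122.94,47.24); sampled at t=k/4. Machine vertices: (121.75,112.28) → (130.01,114.45) → (133.32,104.66) → (131.14,91.13) → (122.94,82.04). Open path.

**Shape 7** — `<path>` regular polygon, stroke `#000000` → engrave (S183, F2791). Machine vertices: (34.56,24.01) → (42.40,19.93) → (34.94,15.19) → (34.56,24.01). Closed: final G1 returns to the first vertex.

**Shape 8** — `<path>` rectangle, stroke `#008000` → score (S452, F2590). Machine vertices: (38.06,120.14) → (66.30,120.14) → (66.30,91.12) → (38.06,91.12) → (38.06,120.14). Closed: final G1 returns to the first vertex.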